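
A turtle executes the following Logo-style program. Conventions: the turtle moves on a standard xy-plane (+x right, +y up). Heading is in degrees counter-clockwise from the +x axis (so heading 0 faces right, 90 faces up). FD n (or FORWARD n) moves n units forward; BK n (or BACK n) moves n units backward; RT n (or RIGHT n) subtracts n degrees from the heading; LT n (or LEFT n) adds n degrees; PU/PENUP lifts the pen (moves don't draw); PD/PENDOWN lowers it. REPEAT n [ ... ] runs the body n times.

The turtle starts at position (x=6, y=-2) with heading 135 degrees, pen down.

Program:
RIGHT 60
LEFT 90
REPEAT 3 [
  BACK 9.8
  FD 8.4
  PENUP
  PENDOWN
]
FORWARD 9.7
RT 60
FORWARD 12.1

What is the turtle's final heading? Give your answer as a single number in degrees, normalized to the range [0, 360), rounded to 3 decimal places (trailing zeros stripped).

Answer: 105

Derivation:
Executing turtle program step by step:
Start: pos=(6,-2), heading=135, pen down
RT 60: heading 135 -> 75
LT 90: heading 75 -> 165
REPEAT 3 [
  -- iteration 1/3 --
  BK 9.8: (6,-2) -> (15.466,-4.536) [heading=165, draw]
  FD 8.4: (15.466,-4.536) -> (7.352,-2.362) [heading=165, draw]
  PU: pen up
  PD: pen down
  -- iteration 2/3 --
  BK 9.8: (7.352,-2.362) -> (16.818,-4.899) [heading=165, draw]
  FD 8.4: (16.818,-4.899) -> (8.705,-2.725) [heading=165, draw]
  PU: pen up
  PD: pen down
  -- iteration 3/3 --
  BK 9.8: (8.705,-2.725) -> (18.171,-5.261) [heading=165, draw]
  FD 8.4: (18.171,-5.261) -> (10.057,-3.087) [heading=165, draw]
  PU: pen up
  PD: pen down
]
FD 9.7: (10.057,-3.087) -> (0.687,-0.576) [heading=165, draw]
RT 60: heading 165 -> 105
FD 12.1: (0.687,-0.576) -> (-2.444,11.111) [heading=105, draw]
Final: pos=(-2.444,11.111), heading=105, 8 segment(s) drawn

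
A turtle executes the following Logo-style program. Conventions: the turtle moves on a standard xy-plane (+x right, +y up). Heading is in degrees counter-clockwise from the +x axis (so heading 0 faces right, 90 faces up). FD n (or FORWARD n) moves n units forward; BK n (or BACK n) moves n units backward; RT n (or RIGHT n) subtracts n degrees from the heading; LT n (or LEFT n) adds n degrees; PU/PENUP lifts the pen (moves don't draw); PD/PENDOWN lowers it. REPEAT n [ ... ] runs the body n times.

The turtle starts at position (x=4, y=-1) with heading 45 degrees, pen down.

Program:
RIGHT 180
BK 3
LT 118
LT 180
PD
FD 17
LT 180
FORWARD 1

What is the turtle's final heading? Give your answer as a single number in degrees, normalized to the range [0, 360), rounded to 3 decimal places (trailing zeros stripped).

Executing turtle program step by step:
Start: pos=(4,-1), heading=45, pen down
RT 180: heading 45 -> 225
BK 3: (4,-1) -> (6.121,1.121) [heading=225, draw]
LT 118: heading 225 -> 343
LT 180: heading 343 -> 163
PD: pen down
FD 17: (6.121,1.121) -> (-10.136,6.092) [heading=163, draw]
LT 180: heading 163 -> 343
FD 1: (-10.136,6.092) -> (-9.18,5.799) [heading=343, draw]
Final: pos=(-9.18,5.799), heading=343, 3 segment(s) drawn

Answer: 343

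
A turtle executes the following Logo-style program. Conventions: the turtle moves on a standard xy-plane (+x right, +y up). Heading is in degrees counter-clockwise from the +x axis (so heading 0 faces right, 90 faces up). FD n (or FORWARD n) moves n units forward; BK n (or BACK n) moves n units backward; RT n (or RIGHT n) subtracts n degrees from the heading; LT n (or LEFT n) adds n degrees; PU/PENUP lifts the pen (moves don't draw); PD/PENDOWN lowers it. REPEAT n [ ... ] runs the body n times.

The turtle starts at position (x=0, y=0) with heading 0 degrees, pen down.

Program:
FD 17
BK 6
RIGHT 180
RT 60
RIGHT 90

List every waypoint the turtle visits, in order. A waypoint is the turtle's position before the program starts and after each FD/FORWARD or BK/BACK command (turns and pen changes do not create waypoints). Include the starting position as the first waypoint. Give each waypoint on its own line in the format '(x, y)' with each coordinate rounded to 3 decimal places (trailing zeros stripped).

Executing turtle program step by step:
Start: pos=(0,0), heading=0, pen down
FD 17: (0,0) -> (17,0) [heading=0, draw]
BK 6: (17,0) -> (11,0) [heading=0, draw]
RT 180: heading 0 -> 180
RT 60: heading 180 -> 120
RT 90: heading 120 -> 30
Final: pos=(11,0), heading=30, 2 segment(s) drawn
Waypoints (3 total):
(0, 0)
(17, 0)
(11, 0)

Answer: (0, 0)
(17, 0)
(11, 0)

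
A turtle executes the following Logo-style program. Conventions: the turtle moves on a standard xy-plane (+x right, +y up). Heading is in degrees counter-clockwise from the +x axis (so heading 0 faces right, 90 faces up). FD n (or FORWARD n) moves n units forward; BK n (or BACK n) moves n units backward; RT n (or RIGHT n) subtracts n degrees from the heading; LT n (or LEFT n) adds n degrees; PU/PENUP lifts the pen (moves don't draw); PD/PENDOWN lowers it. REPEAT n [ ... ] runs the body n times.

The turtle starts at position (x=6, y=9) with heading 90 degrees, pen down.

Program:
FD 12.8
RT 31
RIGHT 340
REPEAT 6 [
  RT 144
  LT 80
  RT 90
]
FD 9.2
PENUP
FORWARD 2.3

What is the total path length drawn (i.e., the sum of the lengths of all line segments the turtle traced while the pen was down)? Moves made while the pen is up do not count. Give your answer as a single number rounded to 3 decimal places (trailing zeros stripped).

Executing turtle program step by step:
Start: pos=(6,9), heading=90, pen down
FD 12.8: (6,9) -> (6,21.8) [heading=90, draw]
RT 31: heading 90 -> 59
RT 340: heading 59 -> 79
REPEAT 6 [
  -- iteration 1/6 --
  RT 144: heading 79 -> 295
  LT 80: heading 295 -> 15
  RT 90: heading 15 -> 285
  -- iteration 2/6 --
  RT 144: heading 285 -> 141
  LT 80: heading 141 -> 221
  RT 90: heading 221 -> 131
  -- iteration 3/6 --
  RT 144: heading 131 -> 347
  LT 80: heading 347 -> 67
  RT 90: heading 67 -> 337
  -- iteration 4/6 --
  RT 144: heading 337 -> 193
  LT 80: heading 193 -> 273
  RT 90: heading 273 -> 183
  -- iteration 5/6 --
  RT 144: heading 183 -> 39
  LT 80: heading 39 -> 119
  RT 90: heading 119 -> 29
  -- iteration 6/6 --
  RT 144: heading 29 -> 245
  LT 80: heading 245 -> 325
  RT 90: heading 325 -> 235
]
FD 9.2: (6,21.8) -> (0.723,14.264) [heading=235, draw]
PU: pen up
FD 2.3: (0.723,14.264) -> (-0.596,12.38) [heading=235, move]
Final: pos=(-0.596,12.38), heading=235, 2 segment(s) drawn

Segment lengths:
  seg 1: (6,9) -> (6,21.8), length = 12.8
  seg 2: (6,21.8) -> (0.723,14.264), length = 9.2
Total = 22

Answer: 22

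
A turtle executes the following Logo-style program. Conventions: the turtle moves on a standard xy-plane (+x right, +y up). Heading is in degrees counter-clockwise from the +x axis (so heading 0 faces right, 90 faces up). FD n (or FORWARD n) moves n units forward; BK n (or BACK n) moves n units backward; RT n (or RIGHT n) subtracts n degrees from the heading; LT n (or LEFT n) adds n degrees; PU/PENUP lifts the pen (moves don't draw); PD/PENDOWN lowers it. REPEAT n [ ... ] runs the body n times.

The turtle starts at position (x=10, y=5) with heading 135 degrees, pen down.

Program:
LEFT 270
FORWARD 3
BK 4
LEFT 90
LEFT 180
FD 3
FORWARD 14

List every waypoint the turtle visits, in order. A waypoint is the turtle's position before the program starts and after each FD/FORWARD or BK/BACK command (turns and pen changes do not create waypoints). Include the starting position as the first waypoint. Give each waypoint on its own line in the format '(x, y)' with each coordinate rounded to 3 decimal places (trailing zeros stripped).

Executing turtle program step by step:
Start: pos=(10,5), heading=135, pen down
LT 270: heading 135 -> 45
FD 3: (10,5) -> (12.121,7.121) [heading=45, draw]
BK 4: (12.121,7.121) -> (9.293,4.293) [heading=45, draw]
LT 90: heading 45 -> 135
LT 180: heading 135 -> 315
FD 3: (9.293,4.293) -> (11.414,2.172) [heading=315, draw]
FD 14: (11.414,2.172) -> (21.314,-7.728) [heading=315, draw]
Final: pos=(21.314,-7.728), heading=315, 4 segment(s) drawn
Waypoints (5 total):
(10, 5)
(12.121, 7.121)
(9.293, 4.293)
(11.414, 2.172)
(21.314, -7.728)

Answer: (10, 5)
(12.121, 7.121)
(9.293, 4.293)
(11.414, 2.172)
(21.314, -7.728)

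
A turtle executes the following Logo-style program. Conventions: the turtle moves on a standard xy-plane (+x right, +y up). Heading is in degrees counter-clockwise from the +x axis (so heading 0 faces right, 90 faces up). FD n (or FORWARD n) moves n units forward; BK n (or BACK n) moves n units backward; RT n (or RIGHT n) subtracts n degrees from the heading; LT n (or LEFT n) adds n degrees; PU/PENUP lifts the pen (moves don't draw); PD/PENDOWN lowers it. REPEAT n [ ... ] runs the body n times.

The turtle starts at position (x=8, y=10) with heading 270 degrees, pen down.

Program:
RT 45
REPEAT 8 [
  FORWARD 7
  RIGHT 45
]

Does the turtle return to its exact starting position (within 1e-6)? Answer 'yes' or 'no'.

Executing turtle program step by step:
Start: pos=(8,10), heading=270, pen down
RT 45: heading 270 -> 225
REPEAT 8 [
  -- iteration 1/8 --
  FD 7: (8,10) -> (3.05,5.05) [heading=225, draw]
  RT 45: heading 225 -> 180
  -- iteration 2/8 --
  FD 7: (3.05,5.05) -> (-3.95,5.05) [heading=180, draw]
  RT 45: heading 180 -> 135
  -- iteration 3/8 --
  FD 7: (-3.95,5.05) -> (-8.899,10) [heading=135, draw]
  RT 45: heading 135 -> 90
  -- iteration 4/8 --
  FD 7: (-8.899,10) -> (-8.899,17) [heading=90, draw]
  RT 45: heading 90 -> 45
  -- iteration 5/8 --
  FD 7: (-8.899,17) -> (-3.95,21.95) [heading=45, draw]
  RT 45: heading 45 -> 0
  -- iteration 6/8 --
  FD 7: (-3.95,21.95) -> (3.05,21.95) [heading=0, draw]
  RT 45: heading 0 -> 315
  -- iteration 7/8 --
  FD 7: (3.05,21.95) -> (8,17) [heading=315, draw]
  RT 45: heading 315 -> 270
  -- iteration 8/8 --
  FD 7: (8,17) -> (8,10) [heading=270, draw]
  RT 45: heading 270 -> 225
]
Final: pos=(8,10), heading=225, 8 segment(s) drawn

Start position: (8, 10)
Final position: (8, 10)
Distance = 0; < 1e-6 -> CLOSED

Answer: yes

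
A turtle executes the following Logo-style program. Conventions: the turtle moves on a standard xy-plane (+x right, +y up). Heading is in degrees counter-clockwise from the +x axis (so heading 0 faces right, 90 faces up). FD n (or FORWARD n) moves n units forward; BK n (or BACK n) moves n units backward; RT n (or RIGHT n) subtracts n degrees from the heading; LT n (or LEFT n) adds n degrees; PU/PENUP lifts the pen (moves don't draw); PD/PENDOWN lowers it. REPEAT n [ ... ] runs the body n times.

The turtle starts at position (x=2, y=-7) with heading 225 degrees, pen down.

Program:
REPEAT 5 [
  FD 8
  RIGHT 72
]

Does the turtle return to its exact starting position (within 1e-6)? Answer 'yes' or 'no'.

Executing turtle program step by step:
Start: pos=(2,-7), heading=225, pen down
REPEAT 5 [
  -- iteration 1/5 --
  FD 8: (2,-7) -> (-3.657,-12.657) [heading=225, draw]
  RT 72: heading 225 -> 153
  -- iteration 2/5 --
  FD 8: (-3.657,-12.657) -> (-10.785,-9.025) [heading=153, draw]
  RT 72: heading 153 -> 81
  -- iteration 3/5 --
  FD 8: (-10.785,-9.025) -> (-9.533,-1.123) [heading=81, draw]
  RT 72: heading 81 -> 9
  -- iteration 4/5 --
  FD 8: (-9.533,-1.123) -> (-1.632,0.128) [heading=9, draw]
  RT 72: heading 9 -> 297
  -- iteration 5/5 --
  FD 8: (-1.632,0.128) -> (2,-7) [heading=297, draw]
  RT 72: heading 297 -> 225
]
Final: pos=(2,-7), heading=225, 5 segment(s) drawn

Start position: (2, -7)
Final position: (2, -7)
Distance = 0; < 1e-6 -> CLOSED

Answer: yes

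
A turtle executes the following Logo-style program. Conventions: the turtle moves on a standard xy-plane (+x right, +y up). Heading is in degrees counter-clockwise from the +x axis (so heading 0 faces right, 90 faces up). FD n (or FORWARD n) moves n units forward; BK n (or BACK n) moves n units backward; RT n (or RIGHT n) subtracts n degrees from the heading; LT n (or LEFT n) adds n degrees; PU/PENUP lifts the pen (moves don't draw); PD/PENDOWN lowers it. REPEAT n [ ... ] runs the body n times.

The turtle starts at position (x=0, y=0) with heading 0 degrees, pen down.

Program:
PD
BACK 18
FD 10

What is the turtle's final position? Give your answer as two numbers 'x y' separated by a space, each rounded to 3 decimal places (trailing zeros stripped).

Executing turtle program step by step:
Start: pos=(0,0), heading=0, pen down
PD: pen down
BK 18: (0,0) -> (-18,0) [heading=0, draw]
FD 10: (-18,0) -> (-8,0) [heading=0, draw]
Final: pos=(-8,0), heading=0, 2 segment(s) drawn

Answer: -8 0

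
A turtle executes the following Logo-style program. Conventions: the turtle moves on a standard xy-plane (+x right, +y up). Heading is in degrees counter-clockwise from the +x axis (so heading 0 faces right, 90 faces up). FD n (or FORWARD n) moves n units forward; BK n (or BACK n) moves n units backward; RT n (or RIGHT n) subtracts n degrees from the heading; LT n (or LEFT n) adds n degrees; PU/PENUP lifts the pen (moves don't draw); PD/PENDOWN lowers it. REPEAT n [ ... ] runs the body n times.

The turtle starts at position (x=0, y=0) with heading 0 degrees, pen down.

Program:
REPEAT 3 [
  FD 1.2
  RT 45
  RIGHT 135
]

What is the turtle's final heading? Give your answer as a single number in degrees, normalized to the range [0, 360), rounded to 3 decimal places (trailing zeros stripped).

Answer: 180

Derivation:
Executing turtle program step by step:
Start: pos=(0,0), heading=0, pen down
REPEAT 3 [
  -- iteration 1/3 --
  FD 1.2: (0,0) -> (1.2,0) [heading=0, draw]
  RT 45: heading 0 -> 315
  RT 135: heading 315 -> 180
  -- iteration 2/3 --
  FD 1.2: (1.2,0) -> (0,0) [heading=180, draw]
  RT 45: heading 180 -> 135
  RT 135: heading 135 -> 0
  -- iteration 3/3 --
  FD 1.2: (0,0) -> (1.2,0) [heading=0, draw]
  RT 45: heading 0 -> 315
  RT 135: heading 315 -> 180
]
Final: pos=(1.2,0), heading=180, 3 segment(s) drawn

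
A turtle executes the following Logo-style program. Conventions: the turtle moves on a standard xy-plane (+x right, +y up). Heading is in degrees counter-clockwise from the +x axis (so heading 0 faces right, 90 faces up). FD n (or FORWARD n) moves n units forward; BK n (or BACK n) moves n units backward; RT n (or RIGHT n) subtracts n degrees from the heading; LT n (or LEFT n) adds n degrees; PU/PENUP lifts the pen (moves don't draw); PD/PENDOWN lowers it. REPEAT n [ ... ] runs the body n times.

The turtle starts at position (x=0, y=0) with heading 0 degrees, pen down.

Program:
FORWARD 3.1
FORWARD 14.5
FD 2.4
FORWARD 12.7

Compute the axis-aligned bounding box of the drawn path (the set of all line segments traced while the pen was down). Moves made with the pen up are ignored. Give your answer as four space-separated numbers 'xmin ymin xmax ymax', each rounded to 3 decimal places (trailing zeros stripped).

Answer: 0 0 32.7 0

Derivation:
Executing turtle program step by step:
Start: pos=(0,0), heading=0, pen down
FD 3.1: (0,0) -> (3.1,0) [heading=0, draw]
FD 14.5: (3.1,0) -> (17.6,0) [heading=0, draw]
FD 2.4: (17.6,0) -> (20,0) [heading=0, draw]
FD 12.7: (20,0) -> (32.7,0) [heading=0, draw]
Final: pos=(32.7,0), heading=0, 4 segment(s) drawn

Segment endpoints: x in {0, 3.1, 17.6, 20, 32.7}, y in {0}
xmin=0, ymin=0, xmax=32.7, ymax=0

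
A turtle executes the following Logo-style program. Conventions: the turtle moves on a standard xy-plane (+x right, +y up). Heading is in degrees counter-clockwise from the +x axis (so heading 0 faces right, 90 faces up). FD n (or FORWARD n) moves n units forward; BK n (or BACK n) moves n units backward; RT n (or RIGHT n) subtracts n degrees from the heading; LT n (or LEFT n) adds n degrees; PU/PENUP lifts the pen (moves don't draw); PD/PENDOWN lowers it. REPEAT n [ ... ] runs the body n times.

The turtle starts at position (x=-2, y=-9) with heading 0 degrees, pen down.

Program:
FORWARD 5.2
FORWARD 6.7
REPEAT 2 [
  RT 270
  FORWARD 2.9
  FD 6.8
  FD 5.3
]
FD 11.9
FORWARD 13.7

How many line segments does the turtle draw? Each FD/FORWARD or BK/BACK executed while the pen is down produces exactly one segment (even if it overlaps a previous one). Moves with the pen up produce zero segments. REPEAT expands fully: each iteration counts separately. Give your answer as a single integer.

Executing turtle program step by step:
Start: pos=(-2,-9), heading=0, pen down
FD 5.2: (-2,-9) -> (3.2,-9) [heading=0, draw]
FD 6.7: (3.2,-9) -> (9.9,-9) [heading=0, draw]
REPEAT 2 [
  -- iteration 1/2 --
  RT 270: heading 0 -> 90
  FD 2.9: (9.9,-9) -> (9.9,-6.1) [heading=90, draw]
  FD 6.8: (9.9,-6.1) -> (9.9,0.7) [heading=90, draw]
  FD 5.3: (9.9,0.7) -> (9.9,6) [heading=90, draw]
  -- iteration 2/2 --
  RT 270: heading 90 -> 180
  FD 2.9: (9.9,6) -> (7,6) [heading=180, draw]
  FD 6.8: (7,6) -> (0.2,6) [heading=180, draw]
  FD 5.3: (0.2,6) -> (-5.1,6) [heading=180, draw]
]
FD 11.9: (-5.1,6) -> (-17,6) [heading=180, draw]
FD 13.7: (-17,6) -> (-30.7,6) [heading=180, draw]
Final: pos=(-30.7,6), heading=180, 10 segment(s) drawn
Segments drawn: 10

Answer: 10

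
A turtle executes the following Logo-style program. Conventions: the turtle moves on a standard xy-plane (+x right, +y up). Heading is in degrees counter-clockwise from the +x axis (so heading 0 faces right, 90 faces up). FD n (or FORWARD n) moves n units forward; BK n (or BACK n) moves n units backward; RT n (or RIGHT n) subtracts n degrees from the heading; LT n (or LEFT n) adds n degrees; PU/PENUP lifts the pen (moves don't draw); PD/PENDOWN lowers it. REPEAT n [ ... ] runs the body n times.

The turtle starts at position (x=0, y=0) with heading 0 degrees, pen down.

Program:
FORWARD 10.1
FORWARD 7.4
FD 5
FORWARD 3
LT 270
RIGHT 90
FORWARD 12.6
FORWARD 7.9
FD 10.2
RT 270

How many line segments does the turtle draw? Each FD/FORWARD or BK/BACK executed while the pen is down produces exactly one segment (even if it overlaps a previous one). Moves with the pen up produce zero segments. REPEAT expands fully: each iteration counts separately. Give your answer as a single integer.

Executing turtle program step by step:
Start: pos=(0,0), heading=0, pen down
FD 10.1: (0,0) -> (10.1,0) [heading=0, draw]
FD 7.4: (10.1,0) -> (17.5,0) [heading=0, draw]
FD 5: (17.5,0) -> (22.5,0) [heading=0, draw]
FD 3: (22.5,0) -> (25.5,0) [heading=0, draw]
LT 270: heading 0 -> 270
RT 90: heading 270 -> 180
FD 12.6: (25.5,0) -> (12.9,0) [heading=180, draw]
FD 7.9: (12.9,0) -> (5,0) [heading=180, draw]
FD 10.2: (5,0) -> (-5.2,0) [heading=180, draw]
RT 270: heading 180 -> 270
Final: pos=(-5.2,0), heading=270, 7 segment(s) drawn
Segments drawn: 7

Answer: 7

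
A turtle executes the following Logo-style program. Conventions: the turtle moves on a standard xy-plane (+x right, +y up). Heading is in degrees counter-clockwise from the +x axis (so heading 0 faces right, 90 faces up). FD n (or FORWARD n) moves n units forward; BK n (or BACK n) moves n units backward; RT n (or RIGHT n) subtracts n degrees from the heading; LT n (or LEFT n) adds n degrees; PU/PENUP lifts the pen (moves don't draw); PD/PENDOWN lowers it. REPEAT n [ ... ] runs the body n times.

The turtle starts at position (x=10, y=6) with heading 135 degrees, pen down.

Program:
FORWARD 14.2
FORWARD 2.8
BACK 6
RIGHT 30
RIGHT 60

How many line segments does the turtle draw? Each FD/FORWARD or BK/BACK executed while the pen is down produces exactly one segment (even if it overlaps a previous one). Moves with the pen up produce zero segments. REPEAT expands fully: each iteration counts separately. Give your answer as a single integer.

Executing turtle program step by step:
Start: pos=(10,6), heading=135, pen down
FD 14.2: (10,6) -> (-0.041,16.041) [heading=135, draw]
FD 2.8: (-0.041,16.041) -> (-2.021,18.021) [heading=135, draw]
BK 6: (-2.021,18.021) -> (2.222,13.778) [heading=135, draw]
RT 30: heading 135 -> 105
RT 60: heading 105 -> 45
Final: pos=(2.222,13.778), heading=45, 3 segment(s) drawn
Segments drawn: 3

Answer: 3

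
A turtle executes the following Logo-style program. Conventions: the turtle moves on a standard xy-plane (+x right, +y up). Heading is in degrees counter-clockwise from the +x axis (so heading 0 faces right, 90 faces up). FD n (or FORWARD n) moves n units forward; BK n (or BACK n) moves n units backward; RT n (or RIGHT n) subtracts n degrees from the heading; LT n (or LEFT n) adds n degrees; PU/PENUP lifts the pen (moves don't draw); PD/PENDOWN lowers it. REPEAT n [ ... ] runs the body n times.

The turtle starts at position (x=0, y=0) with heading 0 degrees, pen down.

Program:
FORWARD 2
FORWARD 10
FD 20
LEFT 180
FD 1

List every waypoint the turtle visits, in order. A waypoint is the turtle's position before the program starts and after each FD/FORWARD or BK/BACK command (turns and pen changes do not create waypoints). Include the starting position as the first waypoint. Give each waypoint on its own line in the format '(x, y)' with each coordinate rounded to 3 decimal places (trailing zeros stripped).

Executing turtle program step by step:
Start: pos=(0,0), heading=0, pen down
FD 2: (0,0) -> (2,0) [heading=0, draw]
FD 10: (2,0) -> (12,0) [heading=0, draw]
FD 20: (12,0) -> (32,0) [heading=0, draw]
LT 180: heading 0 -> 180
FD 1: (32,0) -> (31,0) [heading=180, draw]
Final: pos=(31,0), heading=180, 4 segment(s) drawn
Waypoints (5 total):
(0, 0)
(2, 0)
(12, 0)
(32, 0)
(31, 0)

Answer: (0, 0)
(2, 0)
(12, 0)
(32, 0)
(31, 0)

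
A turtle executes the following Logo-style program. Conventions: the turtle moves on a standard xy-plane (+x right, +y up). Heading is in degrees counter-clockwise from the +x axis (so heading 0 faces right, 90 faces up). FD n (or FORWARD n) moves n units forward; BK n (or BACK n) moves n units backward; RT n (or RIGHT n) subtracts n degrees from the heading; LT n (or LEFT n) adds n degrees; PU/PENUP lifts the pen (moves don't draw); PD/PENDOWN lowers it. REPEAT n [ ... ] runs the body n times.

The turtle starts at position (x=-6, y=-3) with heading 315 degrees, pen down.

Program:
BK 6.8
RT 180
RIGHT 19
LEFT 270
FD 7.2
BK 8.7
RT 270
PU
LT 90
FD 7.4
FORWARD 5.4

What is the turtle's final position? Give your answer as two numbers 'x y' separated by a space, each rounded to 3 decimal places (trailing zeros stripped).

Answer: -23.661 -4.46

Derivation:
Executing turtle program step by step:
Start: pos=(-6,-3), heading=315, pen down
BK 6.8: (-6,-3) -> (-10.808,1.808) [heading=315, draw]
RT 180: heading 315 -> 135
RT 19: heading 135 -> 116
LT 270: heading 116 -> 26
FD 7.2: (-10.808,1.808) -> (-4.337,4.965) [heading=26, draw]
BK 8.7: (-4.337,4.965) -> (-12.157,1.151) [heading=26, draw]
RT 270: heading 26 -> 116
PU: pen up
LT 90: heading 116 -> 206
FD 7.4: (-12.157,1.151) -> (-18.808,-2.093) [heading=206, move]
FD 5.4: (-18.808,-2.093) -> (-23.661,-4.46) [heading=206, move]
Final: pos=(-23.661,-4.46), heading=206, 3 segment(s) drawn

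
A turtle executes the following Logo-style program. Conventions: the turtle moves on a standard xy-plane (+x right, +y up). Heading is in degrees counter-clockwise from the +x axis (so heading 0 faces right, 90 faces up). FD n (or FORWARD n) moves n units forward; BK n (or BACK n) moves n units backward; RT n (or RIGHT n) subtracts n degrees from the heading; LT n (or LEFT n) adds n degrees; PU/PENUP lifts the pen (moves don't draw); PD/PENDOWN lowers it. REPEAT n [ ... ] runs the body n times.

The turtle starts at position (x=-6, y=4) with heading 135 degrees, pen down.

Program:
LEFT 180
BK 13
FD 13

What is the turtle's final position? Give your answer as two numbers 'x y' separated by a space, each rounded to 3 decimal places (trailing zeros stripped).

Executing turtle program step by step:
Start: pos=(-6,4), heading=135, pen down
LT 180: heading 135 -> 315
BK 13: (-6,4) -> (-15.192,13.192) [heading=315, draw]
FD 13: (-15.192,13.192) -> (-6,4) [heading=315, draw]
Final: pos=(-6,4), heading=315, 2 segment(s) drawn

Answer: -6 4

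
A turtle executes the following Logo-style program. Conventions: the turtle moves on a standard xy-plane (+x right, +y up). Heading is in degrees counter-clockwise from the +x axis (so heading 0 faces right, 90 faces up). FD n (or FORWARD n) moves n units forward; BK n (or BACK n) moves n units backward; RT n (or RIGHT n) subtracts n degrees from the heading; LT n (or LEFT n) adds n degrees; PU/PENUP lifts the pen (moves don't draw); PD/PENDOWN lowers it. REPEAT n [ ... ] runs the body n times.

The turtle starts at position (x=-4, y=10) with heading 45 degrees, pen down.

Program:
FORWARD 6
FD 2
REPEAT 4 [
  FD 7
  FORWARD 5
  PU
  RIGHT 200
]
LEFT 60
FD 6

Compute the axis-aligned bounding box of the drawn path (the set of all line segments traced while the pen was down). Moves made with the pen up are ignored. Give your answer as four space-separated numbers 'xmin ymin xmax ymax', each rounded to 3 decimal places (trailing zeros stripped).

Executing turtle program step by step:
Start: pos=(-4,10), heading=45, pen down
FD 6: (-4,10) -> (0.243,14.243) [heading=45, draw]
FD 2: (0.243,14.243) -> (1.657,15.657) [heading=45, draw]
REPEAT 4 [
  -- iteration 1/4 --
  FD 7: (1.657,15.657) -> (6.607,20.607) [heading=45, draw]
  FD 5: (6.607,20.607) -> (10.142,24.142) [heading=45, draw]
  PU: pen up
  RT 200: heading 45 -> 205
  -- iteration 2/4 --
  FD 7: (10.142,24.142) -> (3.798,21.184) [heading=205, move]
  FD 5: (3.798,21.184) -> (-0.734,19.071) [heading=205, move]
  PU: pen up
  RT 200: heading 205 -> 5
  -- iteration 3/4 --
  FD 7: (-0.734,19.071) -> (6.24,19.681) [heading=5, move]
  FD 5: (6.24,19.681) -> (11.221,20.117) [heading=5, move]
  PU: pen up
  RT 200: heading 5 -> 165
  -- iteration 4/4 --
  FD 7: (11.221,20.117) -> (4.459,21.928) [heading=165, move]
  FD 5: (4.459,21.928) -> (-0.37,23.222) [heading=165, move]
  PU: pen up
  RT 200: heading 165 -> 325
]
LT 60: heading 325 -> 25
FD 6: (-0.37,23.222) -> (5.068,25.758) [heading=25, move]
Final: pos=(5.068,25.758), heading=25, 4 segment(s) drawn

Segment endpoints: x in {-4, 0.243, 1.657, 6.607, 10.142}, y in {10, 14.243, 15.657, 20.607, 24.142}
xmin=-4, ymin=10, xmax=10.142, ymax=24.142

Answer: -4 10 10.142 24.142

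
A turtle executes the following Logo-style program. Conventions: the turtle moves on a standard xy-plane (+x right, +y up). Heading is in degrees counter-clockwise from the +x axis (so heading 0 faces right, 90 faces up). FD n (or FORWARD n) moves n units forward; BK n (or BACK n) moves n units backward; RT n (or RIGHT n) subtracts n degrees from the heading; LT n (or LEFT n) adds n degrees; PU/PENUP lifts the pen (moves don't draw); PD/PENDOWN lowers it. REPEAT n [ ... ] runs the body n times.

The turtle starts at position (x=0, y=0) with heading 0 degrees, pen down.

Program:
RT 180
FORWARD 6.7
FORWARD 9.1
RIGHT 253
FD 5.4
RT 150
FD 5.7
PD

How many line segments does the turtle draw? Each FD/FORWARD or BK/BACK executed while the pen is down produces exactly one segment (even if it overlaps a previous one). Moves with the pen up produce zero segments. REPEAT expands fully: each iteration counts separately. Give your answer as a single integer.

Answer: 4

Derivation:
Executing turtle program step by step:
Start: pos=(0,0), heading=0, pen down
RT 180: heading 0 -> 180
FD 6.7: (0,0) -> (-6.7,0) [heading=180, draw]
FD 9.1: (-6.7,0) -> (-15.8,0) [heading=180, draw]
RT 253: heading 180 -> 287
FD 5.4: (-15.8,0) -> (-14.221,-5.164) [heading=287, draw]
RT 150: heading 287 -> 137
FD 5.7: (-14.221,-5.164) -> (-18.39,-1.277) [heading=137, draw]
PD: pen down
Final: pos=(-18.39,-1.277), heading=137, 4 segment(s) drawn
Segments drawn: 4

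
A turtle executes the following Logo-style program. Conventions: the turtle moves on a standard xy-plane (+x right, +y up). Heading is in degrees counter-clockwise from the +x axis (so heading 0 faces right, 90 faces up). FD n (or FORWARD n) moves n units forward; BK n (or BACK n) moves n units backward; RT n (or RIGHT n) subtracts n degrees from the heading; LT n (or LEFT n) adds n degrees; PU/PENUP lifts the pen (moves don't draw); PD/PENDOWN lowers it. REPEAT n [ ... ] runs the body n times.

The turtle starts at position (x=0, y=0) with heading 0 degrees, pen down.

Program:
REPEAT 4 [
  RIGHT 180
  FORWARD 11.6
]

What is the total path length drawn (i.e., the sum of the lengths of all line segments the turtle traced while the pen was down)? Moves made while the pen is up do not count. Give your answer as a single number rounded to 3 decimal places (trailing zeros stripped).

Executing turtle program step by step:
Start: pos=(0,0), heading=0, pen down
REPEAT 4 [
  -- iteration 1/4 --
  RT 180: heading 0 -> 180
  FD 11.6: (0,0) -> (-11.6,0) [heading=180, draw]
  -- iteration 2/4 --
  RT 180: heading 180 -> 0
  FD 11.6: (-11.6,0) -> (0,0) [heading=0, draw]
  -- iteration 3/4 --
  RT 180: heading 0 -> 180
  FD 11.6: (0,0) -> (-11.6,0) [heading=180, draw]
  -- iteration 4/4 --
  RT 180: heading 180 -> 0
  FD 11.6: (-11.6,0) -> (0,0) [heading=0, draw]
]
Final: pos=(0,0), heading=0, 4 segment(s) drawn

Segment lengths:
  seg 1: (0,0) -> (-11.6,0), length = 11.6
  seg 2: (-11.6,0) -> (0,0), length = 11.6
  seg 3: (0,0) -> (-11.6,0), length = 11.6
  seg 4: (-11.6,0) -> (0,0), length = 11.6
Total = 46.4

Answer: 46.4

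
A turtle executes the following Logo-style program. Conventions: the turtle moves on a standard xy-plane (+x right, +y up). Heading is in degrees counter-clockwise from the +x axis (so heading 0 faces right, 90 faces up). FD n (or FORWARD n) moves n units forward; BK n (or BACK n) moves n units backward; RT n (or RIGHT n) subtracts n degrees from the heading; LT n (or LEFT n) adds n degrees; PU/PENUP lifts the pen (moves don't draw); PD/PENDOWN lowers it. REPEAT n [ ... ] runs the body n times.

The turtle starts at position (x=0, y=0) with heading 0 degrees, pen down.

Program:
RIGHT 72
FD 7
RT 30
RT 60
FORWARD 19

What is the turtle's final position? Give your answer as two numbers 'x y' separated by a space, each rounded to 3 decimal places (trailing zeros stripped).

Executing turtle program step by step:
Start: pos=(0,0), heading=0, pen down
RT 72: heading 0 -> 288
FD 7: (0,0) -> (2.163,-6.657) [heading=288, draw]
RT 30: heading 288 -> 258
RT 60: heading 258 -> 198
FD 19: (2.163,-6.657) -> (-15.907,-12.529) [heading=198, draw]
Final: pos=(-15.907,-12.529), heading=198, 2 segment(s) drawn

Answer: -15.907 -12.529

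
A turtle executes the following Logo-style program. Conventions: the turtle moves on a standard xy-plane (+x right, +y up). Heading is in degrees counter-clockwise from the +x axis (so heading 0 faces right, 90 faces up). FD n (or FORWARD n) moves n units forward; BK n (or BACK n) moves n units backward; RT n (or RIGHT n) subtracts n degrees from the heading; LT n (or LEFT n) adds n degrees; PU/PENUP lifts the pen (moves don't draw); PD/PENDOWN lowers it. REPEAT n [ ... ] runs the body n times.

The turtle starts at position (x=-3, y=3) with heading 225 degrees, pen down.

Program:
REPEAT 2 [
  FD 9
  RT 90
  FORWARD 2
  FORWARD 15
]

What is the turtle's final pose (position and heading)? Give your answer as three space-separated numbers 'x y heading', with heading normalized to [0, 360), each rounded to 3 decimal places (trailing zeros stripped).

Answer: -15.728 27.042 45

Derivation:
Executing turtle program step by step:
Start: pos=(-3,3), heading=225, pen down
REPEAT 2 [
  -- iteration 1/2 --
  FD 9: (-3,3) -> (-9.364,-3.364) [heading=225, draw]
  RT 90: heading 225 -> 135
  FD 2: (-9.364,-3.364) -> (-10.778,-1.95) [heading=135, draw]
  FD 15: (-10.778,-1.95) -> (-21.385,8.657) [heading=135, draw]
  -- iteration 2/2 --
  FD 9: (-21.385,8.657) -> (-27.749,15.021) [heading=135, draw]
  RT 90: heading 135 -> 45
  FD 2: (-27.749,15.021) -> (-26.335,16.435) [heading=45, draw]
  FD 15: (-26.335,16.435) -> (-15.728,27.042) [heading=45, draw]
]
Final: pos=(-15.728,27.042), heading=45, 6 segment(s) drawn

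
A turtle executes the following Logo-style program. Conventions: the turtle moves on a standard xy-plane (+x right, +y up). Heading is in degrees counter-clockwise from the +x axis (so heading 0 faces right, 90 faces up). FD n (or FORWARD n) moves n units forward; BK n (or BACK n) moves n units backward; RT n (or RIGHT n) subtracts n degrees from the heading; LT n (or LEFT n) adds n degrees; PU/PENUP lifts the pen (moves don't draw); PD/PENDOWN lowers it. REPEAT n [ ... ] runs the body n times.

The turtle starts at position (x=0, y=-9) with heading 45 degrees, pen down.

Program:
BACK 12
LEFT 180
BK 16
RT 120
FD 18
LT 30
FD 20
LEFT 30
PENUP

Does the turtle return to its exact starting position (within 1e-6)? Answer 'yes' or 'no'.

Executing turtle program step by step:
Start: pos=(0,-9), heading=45, pen down
BK 12: (0,-9) -> (-8.485,-17.485) [heading=45, draw]
LT 180: heading 45 -> 225
BK 16: (-8.485,-17.485) -> (2.828,-6.172) [heading=225, draw]
RT 120: heading 225 -> 105
FD 18: (2.828,-6.172) -> (-1.83,11.215) [heading=105, draw]
LT 30: heading 105 -> 135
FD 20: (-1.83,11.215) -> (-15.972,25.357) [heading=135, draw]
LT 30: heading 135 -> 165
PU: pen up
Final: pos=(-15.972,25.357), heading=165, 4 segment(s) drawn

Start position: (0, -9)
Final position: (-15.972, 25.357)
Distance = 37.888; >= 1e-6 -> NOT closed

Answer: no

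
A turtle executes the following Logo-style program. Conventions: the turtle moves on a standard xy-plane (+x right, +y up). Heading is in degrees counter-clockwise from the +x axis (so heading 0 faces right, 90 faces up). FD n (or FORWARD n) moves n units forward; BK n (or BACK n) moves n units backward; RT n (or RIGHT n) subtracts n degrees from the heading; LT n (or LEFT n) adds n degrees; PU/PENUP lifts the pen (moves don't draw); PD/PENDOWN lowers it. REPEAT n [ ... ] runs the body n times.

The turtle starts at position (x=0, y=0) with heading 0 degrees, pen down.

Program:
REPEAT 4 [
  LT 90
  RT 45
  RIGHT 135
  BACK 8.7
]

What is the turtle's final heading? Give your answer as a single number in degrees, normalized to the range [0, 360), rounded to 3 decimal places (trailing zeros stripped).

Answer: 0

Derivation:
Executing turtle program step by step:
Start: pos=(0,0), heading=0, pen down
REPEAT 4 [
  -- iteration 1/4 --
  LT 90: heading 0 -> 90
  RT 45: heading 90 -> 45
  RT 135: heading 45 -> 270
  BK 8.7: (0,0) -> (0,8.7) [heading=270, draw]
  -- iteration 2/4 --
  LT 90: heading 270 -> 0
  RT 45: heading 0 -> 315
  RT 135: heading 315 -> 180
  BK 8.7: (0,8.7) -> (8.7,8.7) [heading=180, draw]
  -- iteration 3/4 --
  LT 90: heading 180 -> 270
  RT 45: heading 270 -> 225
  RT 135: heading 225 -> 90
  BK 8.7: (8.7,8.7) -> (8.7,0) [heading=90, draw]
  -- iteration 4/4 --
  LT 90: heading 90 -> 180
  RT 45: heading 180 -> 135
  RT 135: heading 135 -> 0
  BK 8.7: (8.7,0) -> (0,0) [heading=0, draw]
]
Final: pos=(0,0), heading=0, 4 segment(s) drawn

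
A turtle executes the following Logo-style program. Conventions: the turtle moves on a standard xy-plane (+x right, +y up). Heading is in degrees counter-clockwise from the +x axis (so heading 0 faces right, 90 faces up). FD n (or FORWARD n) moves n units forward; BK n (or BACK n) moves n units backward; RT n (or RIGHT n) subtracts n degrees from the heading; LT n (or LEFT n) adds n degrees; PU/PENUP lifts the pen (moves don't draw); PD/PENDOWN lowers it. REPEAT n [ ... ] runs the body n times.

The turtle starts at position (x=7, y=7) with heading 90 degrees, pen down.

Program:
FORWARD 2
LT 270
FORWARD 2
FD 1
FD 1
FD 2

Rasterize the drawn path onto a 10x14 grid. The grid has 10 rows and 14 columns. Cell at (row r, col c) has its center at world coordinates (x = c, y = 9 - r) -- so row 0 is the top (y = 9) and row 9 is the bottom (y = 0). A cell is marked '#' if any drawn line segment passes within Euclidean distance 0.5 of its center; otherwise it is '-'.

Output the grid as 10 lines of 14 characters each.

Segment 0: (7,7) -> (7,9)
Segment 1: (7,9) -> (9,9)
Segment 2: (9,9) -> (10,9)
Segment 3: (10,9) -> (11,9)
Segment 4: (11,9) -> (13,9)

Answer: -------#######
-------#------
-------#------
--------------
--------------
--------------
--------------
--------------
--------------
--------------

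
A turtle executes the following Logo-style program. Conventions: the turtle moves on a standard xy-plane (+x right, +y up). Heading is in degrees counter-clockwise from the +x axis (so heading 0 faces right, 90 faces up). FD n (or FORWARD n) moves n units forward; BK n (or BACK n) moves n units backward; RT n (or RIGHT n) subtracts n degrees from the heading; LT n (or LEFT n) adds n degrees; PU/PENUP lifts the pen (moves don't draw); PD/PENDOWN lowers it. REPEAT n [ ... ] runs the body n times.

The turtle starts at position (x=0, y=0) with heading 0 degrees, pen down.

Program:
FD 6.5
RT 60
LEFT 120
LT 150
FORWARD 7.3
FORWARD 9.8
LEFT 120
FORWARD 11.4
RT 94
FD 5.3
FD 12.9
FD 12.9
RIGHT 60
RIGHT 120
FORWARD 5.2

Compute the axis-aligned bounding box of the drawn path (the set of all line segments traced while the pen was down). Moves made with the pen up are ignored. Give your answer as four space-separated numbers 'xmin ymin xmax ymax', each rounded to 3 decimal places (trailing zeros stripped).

Answer: -15.827 -40.033 6.5 0

Derivation:
Executing turtle program step by step:
Start: pos=(0,0), heading=0, pen down
FD 6.5: (0,0) -> (6.5,0) [heading=0, draw]
RT 60: heading 0 -> 300
LT 120: heading 300 -> 60
LT 150: heading 60 -> 210
FD 7.3: (6.5,0) -> (0.178,-3.65) [heading=210, draw]
FD 9.8: (0.178,-3.65) -> (-8.309,-8.55) [heading=210, draw]
LT 120: heading 210 -> 330
FD 11.4: (-8.309,-8.55) -> (1.564,-14.25) [heading=330, draw]
RT 94: heading 330 -> 236
FD 5.3: (1.564,-14.25) -> (-1.4,-18.644) [heading=236, draw]
FD 12.9: (-1.4,-18.644) -> (-8.614,-29.338) [heading=236, draw]
FD 12.9: (-8.614,-29.338) -> (-15.827,-40.033) [heading=236, draw]
RT 60: heading 236 -> 176
RT 120: heading 176 -> 56
FD 5.2: (-15.827,-40.033) -> (-12.919,-35.722) [heading=56, draw]
Final: pos=(-12.919,-35.722), heading=56, 8 segment(s) drawn

Segment endpoints: x in {-15.827, -12.919, -8.614, -8.309, -1.4, 0, 0.178, 1.564, 6.5}, y in {-40.033, -35.722, -29.338, -18.644, -14.25, -8.55, -3.65, 0}
xmin=-15.827, ymin=-40.033, xmax=6.5, ymax=0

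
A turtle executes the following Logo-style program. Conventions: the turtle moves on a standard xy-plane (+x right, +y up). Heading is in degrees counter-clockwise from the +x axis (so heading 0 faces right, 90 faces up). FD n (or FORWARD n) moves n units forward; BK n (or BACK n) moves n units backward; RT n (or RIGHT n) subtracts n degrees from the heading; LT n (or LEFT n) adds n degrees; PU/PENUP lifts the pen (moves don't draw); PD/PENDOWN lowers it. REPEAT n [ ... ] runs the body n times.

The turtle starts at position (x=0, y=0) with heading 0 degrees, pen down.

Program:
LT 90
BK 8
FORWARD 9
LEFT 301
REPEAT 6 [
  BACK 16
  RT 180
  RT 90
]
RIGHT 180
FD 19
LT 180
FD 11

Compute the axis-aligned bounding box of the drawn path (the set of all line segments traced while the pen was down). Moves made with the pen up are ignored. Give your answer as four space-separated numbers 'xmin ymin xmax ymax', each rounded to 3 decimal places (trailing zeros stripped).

Answer: -13.715 -20.955 10.812 1

Derivation:
Executing turtle program step by step:
Start: pos=(0,0), heading=0, pen down
LT 90: heading 0 -> 90
BK 8: (0,0) -> (0,-8) [heading=90, draw]
FD 9: (0,-8) -> (0,1) [heading=90, draw]
LT 301: heading 90 -> 31
REPEAT 6 [
  -- iteration 1/6 --
  BK 16: (0,1) -> (-13.715,-7.241) [heading=31, draw]
  RT 180: heading 31 -> 211
  RT 90: heading 211 -> 121
  -- iteration 2/6 --
  BK 16: (-13.715,-7.241) -> (-5.474,-20.955) [heading=121, draw]
  RT 180: heading 121 -> 301
  RT 90: heading 301 -> 211
  -- iteration 3/6 --
  BK 16: (-5.474,-20.955) -> (8.241,-12.715) [heading=211, draw]
  RT 180: heading 211 -> 31
  RT 90: heading 31 -> 301
  -- iteration 4/6 --
  BK 16: (8.241,-12.715) -> (0,1) [heading=301, draw]
  RT 180: heading 301 -> 121
  RT 90: heading 121 -> 31
  -- iteration 5/6 --
  BK 16: (0,1) -> (-13.715,-7.241) [heading=31, draw]
  RT 180: heading 31 -> 211
  RT 90: heading 211 -> 121
  -- iteration 6/6 --
  BK 16: (-13.715,-7.241) -> (-5.474,-20.955) [heading=121, draw]
  RT 180: heading 121 -> 301
  RT 90: heading 301 -> 211
]
RT 180: heading 211 -> 31
FD 19: (-5.474,-20.955) -> (10.812,-11.17) [heading=31, draw]
LT 180: heading 31 -> 211
FD 11: (10.812,-11.17) -> (1.383,-16.835) [heading=211, draw]
Final: pos=(1.383,-16.835), heading=211, 10 segment(s) drawn

Segment endpoints: x in {-13.715, -5.474, -5.474, 0, 0, 0, 0, 1.383, 8.241, 10.812}, y in {-20.955, -16.835, -12.715, -11.17, -8, -7.241, -7.241, 0, 1, 1}
xmin=-13.715, ymin=-20.955, xmax=10.812, ymax=1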